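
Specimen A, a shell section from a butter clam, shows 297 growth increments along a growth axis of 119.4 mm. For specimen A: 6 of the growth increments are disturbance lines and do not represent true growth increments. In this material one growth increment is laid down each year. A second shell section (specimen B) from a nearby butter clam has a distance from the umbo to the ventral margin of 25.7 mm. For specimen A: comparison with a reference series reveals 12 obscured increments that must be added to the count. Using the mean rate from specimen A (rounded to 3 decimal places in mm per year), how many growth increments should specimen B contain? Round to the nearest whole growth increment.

65 growth increments

Specimen A: after corrections the count is 297 − 6 + 12 = 303 growth increments.
A: Mean rate = 119.4 mm / 303 years ≈ 0.394 mm per year.
B spans 25.7 / 0.394 = 65.23 years ≈ 65 growth increments.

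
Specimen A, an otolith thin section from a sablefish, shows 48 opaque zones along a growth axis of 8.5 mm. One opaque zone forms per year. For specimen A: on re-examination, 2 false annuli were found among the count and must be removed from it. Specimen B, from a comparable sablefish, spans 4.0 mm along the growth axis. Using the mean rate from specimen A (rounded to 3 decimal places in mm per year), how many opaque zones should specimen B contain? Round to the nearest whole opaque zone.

22 opaque zones

Specimen A: correcting the raw count gives 48 − 2 = 46 true opaque zones.
A: 8.5 mm over 46 years gives 8.5 / 46 ≈ 0.185 mm per year.
For B, 4.0 / 0.185 = 21.62 years ≈ 22 opaque zones.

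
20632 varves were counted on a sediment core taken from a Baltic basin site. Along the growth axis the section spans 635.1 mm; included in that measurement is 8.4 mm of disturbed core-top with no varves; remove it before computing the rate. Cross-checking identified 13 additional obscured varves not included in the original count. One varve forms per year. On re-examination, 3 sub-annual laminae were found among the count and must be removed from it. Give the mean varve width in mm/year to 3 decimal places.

0.030 mm/year

After corrections the count is 20632 − 3 + 13 = 20642 varves.
Net length = 635.1 − 8.4 = 626.7 mm.
Extension rate ≈ 626.7 / 20642 = 0.030 mm/year.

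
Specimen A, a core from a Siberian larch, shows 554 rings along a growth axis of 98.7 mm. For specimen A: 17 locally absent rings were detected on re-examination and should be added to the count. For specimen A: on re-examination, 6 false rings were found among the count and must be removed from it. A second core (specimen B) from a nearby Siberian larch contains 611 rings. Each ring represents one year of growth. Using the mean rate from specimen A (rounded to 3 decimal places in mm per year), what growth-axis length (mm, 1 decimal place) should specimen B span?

Specimen A: after corrections the count is 554 − 6 + 17 = 565 rings.
A: 98.7 mm over 565 years gives 98.7 / 565 ≈ 0.175 mm per year.
Length of B = 0.175 × 611 = 106.9 mm.

106.9 mm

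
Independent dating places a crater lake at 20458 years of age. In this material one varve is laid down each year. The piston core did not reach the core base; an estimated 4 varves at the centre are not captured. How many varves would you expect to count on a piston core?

At one varve per year, 20458 years correspond to 20458 varves.
Less the 4 uncaptured varves: 20458 − 4 = 20454.

20454 varves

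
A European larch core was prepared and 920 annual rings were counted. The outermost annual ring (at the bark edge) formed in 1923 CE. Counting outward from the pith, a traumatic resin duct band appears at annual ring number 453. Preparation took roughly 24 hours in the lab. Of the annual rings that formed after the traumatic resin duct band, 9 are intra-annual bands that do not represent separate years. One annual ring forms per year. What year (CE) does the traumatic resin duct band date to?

920 − 453 = 467 annual rings lie beyond the traumatic resin duct band toward the bark edge.
467 − 9 false = 458 true annual rings after the traumatic resin duct band.
Counting back 458 years from 1923 CE places the traumatic resin duct band in 1923 − 458 = 1465 CE.

1465 CE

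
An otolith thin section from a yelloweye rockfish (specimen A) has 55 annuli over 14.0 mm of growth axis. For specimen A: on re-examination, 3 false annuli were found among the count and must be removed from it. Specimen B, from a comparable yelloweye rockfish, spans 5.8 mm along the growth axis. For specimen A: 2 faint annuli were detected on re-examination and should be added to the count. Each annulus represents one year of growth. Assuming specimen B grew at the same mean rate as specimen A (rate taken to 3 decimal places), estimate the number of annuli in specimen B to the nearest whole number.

Specimen A: true annulus count = 55 − 3 + 2 = 54.
A: 14.0 mm over 54 years gives 14.0 / 54 ≈ 0.259 mm per year.
For B, 5.8 / 0.259 = 22.39 years ≈ 22 annuli.

22 annuli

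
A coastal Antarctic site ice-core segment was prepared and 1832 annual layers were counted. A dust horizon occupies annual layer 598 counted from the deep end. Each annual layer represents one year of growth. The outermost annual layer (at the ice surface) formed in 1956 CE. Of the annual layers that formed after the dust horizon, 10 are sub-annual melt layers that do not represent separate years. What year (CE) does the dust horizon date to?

Between annual layer 598 and the ice surface there are 1832 − 598 = 1234 annual layers.
1234 − 10 false = 1224 true annual layers after the dust horizon.
1956 − 1224 = 732 CE.

732 CE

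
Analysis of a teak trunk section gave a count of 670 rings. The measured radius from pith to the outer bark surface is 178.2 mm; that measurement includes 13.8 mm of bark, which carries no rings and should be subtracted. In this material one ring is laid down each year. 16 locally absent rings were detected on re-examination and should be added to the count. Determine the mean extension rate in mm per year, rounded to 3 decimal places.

0.240 mm per year

True ring count = 670 + 16 = 686.
Removing the 13.8 mm offcut leaves 178.2 − 13.8 = 164.4 mm.
Extension rate ≈ 164.4 / 686 = 0.240 mm per year.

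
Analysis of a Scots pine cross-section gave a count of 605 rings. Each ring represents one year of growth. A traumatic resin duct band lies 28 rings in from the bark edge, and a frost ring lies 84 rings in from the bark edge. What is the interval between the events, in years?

Separation: 84 − 28 = 56 rings.
At one ring per year, 56 years elapsed between them.

56 years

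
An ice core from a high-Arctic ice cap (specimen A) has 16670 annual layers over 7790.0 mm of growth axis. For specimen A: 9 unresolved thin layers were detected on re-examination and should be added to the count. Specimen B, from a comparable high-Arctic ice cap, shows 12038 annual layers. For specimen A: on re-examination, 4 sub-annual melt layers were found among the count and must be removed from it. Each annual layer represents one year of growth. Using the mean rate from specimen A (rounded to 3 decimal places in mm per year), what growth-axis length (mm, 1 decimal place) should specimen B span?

Specimen A: true annual layer count = 16670 − 4 + 9 = 16675.
A: Extension rate ≈ 7790.0 / 16675 = 0.467 mm/yr.
Length of B = 0.467 × 12038 = 5621.7 mm.

5621.7 mm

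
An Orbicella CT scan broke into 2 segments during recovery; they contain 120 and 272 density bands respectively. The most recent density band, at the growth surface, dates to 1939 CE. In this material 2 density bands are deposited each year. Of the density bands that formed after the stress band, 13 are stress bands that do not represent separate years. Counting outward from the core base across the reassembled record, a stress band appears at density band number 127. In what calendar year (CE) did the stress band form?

Total density bands = 120 + 272 = 392.
392 − 127 = 265 density bands lie beyond the stress band toward the growth surface.
265 − 13 false = 252 true density bands after the stress band.
252 density bands at 2 per year is 252 / 2 = 126 years.
1939 − 126 = 1813 CE.

1813 CE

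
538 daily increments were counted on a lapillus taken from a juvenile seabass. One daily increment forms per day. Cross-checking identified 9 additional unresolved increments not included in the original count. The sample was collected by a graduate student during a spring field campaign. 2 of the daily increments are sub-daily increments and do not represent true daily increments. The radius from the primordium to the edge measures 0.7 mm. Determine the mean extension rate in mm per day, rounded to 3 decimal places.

True daily increment count = 538 − 2 + 9 = 545.
Mean rate = 0.7 mm / 545 days ≈ 0.001 mm per day.

0.001 mm per day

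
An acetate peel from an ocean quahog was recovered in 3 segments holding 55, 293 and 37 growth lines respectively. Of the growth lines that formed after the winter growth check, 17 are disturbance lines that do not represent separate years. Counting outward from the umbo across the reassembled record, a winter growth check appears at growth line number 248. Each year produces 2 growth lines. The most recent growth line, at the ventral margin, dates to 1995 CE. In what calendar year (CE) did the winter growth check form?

Total growth lines = 55 + 293 + 37 = 385.
385 − 248 = 137 growth lines lie beyond the winter growth check toward the ventral margin.
Removing the 17 false growth lines leaves 137 − 17 = 120 true growth lines beyond the winter growth check.
Dividing by 2 growth lines per year: 120 / 2 = 60 years.
1995 − 60 = 1935 CE.

1935 CE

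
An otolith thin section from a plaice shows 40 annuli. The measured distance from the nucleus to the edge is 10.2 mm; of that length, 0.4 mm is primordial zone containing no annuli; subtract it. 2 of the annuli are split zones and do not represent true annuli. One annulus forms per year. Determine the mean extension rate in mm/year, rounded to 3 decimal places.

0.258 mm/year

Adjusted count: 40 − 2 = 38 annuli.
Removing the 0.4 mm offcut leaves 10.2 − 0.4 = 9.8 mm.
9.8 mm over 38 years gives 9.8 / 38 ≈ 0.258 mm/year.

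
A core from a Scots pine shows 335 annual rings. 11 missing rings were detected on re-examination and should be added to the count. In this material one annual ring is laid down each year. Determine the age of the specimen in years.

346 years

After corrections the count is 335 + 11 = 346 annual rings.
At one annual ring per year, that is 346 years.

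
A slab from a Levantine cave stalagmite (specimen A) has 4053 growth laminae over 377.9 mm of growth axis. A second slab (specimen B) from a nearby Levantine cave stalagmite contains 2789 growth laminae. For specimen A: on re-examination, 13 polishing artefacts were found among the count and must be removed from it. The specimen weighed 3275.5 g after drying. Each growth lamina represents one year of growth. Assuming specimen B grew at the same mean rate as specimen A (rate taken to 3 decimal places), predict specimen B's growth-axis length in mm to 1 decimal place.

Specimen A: adjusted count: 4053 − 13 = 4040 growth laminae.
A: 377.9 mm over 4040 years gives 377.9 / 4040 ≈ 0.094 mm/year.
B's length ≈ 0.094 × 2789 = 262.2 mm.

262.2 mm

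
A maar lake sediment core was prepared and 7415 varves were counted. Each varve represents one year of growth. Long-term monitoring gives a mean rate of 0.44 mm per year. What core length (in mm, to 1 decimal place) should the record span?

7415 years of growth are recorded.
Length ≈ 0.44 × 7415 = 3262.6 mm.

3262.6 mm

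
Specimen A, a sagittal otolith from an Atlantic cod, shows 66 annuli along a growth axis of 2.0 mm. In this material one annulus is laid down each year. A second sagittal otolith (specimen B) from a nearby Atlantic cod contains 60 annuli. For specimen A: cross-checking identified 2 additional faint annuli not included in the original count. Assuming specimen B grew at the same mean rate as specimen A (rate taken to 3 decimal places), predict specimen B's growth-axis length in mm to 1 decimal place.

Specimen A: correcting the raw count gives 66 + 2 = 68 true annuli.
A: 2.0 mm over 68 years gives 2.0 / 68 ≈ 0.029 mm/yr.
B's length ≈ 0.029 × 60 = 1.7 mm.

1.7 mm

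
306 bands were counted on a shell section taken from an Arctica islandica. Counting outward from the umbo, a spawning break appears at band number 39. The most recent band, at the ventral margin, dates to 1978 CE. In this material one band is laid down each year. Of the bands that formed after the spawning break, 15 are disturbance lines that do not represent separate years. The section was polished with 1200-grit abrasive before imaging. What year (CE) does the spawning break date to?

1726 CE

The spawning break sits at band 39 from the umbo, so 306 − 39 = 267 bands formed after it.
267 − 15 false = 252 true bands after the spawning break.
Counting back 252 years from 1978 CE places the spawning break in 1978 − 252 = 1726 CE.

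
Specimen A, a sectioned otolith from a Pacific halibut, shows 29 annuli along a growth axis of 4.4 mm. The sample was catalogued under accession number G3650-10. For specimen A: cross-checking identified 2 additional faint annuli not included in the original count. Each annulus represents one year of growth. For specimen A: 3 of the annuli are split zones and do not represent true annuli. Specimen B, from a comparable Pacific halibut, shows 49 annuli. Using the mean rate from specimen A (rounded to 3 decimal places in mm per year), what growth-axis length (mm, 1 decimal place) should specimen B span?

Specimen A: correcting the raw count gives 29 − 3 + 2 = 28 true annuli.
A: Extension rate ≈ 4.4 / 28 = 0.157 mm/year.
For B, 0.157 mm/year × 49 years = 7.7 mm.

7.7 mm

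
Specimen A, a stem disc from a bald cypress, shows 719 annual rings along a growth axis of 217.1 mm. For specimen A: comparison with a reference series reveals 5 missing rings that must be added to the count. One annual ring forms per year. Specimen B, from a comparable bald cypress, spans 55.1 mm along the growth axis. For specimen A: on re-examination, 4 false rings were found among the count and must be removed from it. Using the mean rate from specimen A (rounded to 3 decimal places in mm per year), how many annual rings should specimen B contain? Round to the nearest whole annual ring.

Specimen A: adjusted count: 719 − 4 + 5 = 720 annual rings.
A: 217.1 mm over 720 years gives 217.1 / 720 ≈ 0.302 mm/year.
B spans 55.1 / 0.302 = 182.45 years ≈ 182 annual rings.

182 annual rings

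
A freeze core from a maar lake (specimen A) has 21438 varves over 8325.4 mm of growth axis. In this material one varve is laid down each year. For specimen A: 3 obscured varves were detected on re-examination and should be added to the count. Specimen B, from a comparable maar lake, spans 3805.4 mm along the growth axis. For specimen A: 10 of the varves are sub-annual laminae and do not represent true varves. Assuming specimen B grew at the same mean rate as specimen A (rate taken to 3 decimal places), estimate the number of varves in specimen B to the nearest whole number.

Specimen A: after corrections the count is 21438 − 10 + 3 = 21431 varves.
A: 8325.4 mm over 21431 years gives 8325.4 / 21431 ≈ 0.388 mm/year.
B spans 3805.4 / 0.388 = 9807.73 years ≈ 9808 varves.

9808 varves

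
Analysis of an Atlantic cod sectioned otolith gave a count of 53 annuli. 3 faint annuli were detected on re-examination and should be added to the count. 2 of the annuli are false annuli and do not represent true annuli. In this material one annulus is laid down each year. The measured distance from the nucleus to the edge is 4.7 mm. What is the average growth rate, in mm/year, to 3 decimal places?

Adjusted count: 53 − 2 + 3 = 54 annuli.
Extension rate ≈ 4.7 / 54 = 0.087 mm/year.

0.087 mm/year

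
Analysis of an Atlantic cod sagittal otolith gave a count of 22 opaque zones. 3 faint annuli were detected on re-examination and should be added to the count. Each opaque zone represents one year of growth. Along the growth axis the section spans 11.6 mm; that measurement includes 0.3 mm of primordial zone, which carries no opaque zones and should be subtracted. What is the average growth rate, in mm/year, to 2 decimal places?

True opaque zone count = 22 + 3 = 25.
Removing the 0.3 mm offcut leaves 11.6 − 0.3 = 11.3 mm.
Extension rate ≈ 11.3 / 25 = 0.45 mm/year.

0.45 mm/year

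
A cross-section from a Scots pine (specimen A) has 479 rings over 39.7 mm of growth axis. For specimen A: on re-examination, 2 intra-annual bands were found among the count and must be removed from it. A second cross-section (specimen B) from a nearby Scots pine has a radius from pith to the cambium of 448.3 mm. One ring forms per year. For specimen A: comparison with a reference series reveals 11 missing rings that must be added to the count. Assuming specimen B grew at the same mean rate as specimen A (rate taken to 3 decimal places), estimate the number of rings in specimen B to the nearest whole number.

5535 rings

Specimen A: after corrections the count is 479 − 2 + 11 = 488 rings.
A: Extension rate ≈ 39.7 / 488 = 0.081 mm/year.
For B, 448.3 / 0.081 = 5534.57 years ≈ 5535 rings.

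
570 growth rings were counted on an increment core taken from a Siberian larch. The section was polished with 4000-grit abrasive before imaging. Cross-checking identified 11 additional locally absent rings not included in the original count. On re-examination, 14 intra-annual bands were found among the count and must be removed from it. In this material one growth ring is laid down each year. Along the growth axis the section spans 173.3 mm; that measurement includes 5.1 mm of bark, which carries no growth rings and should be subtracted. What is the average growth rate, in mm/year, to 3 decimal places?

0.297 mm/year

Adjusted count: 570 − 14 + 11 = 567 growth rings.
The growth record spans 173.3 − 5.1 = 168.2 mm.
Extension rate ≈ 168.2 / 567 = 0.297 mm/year.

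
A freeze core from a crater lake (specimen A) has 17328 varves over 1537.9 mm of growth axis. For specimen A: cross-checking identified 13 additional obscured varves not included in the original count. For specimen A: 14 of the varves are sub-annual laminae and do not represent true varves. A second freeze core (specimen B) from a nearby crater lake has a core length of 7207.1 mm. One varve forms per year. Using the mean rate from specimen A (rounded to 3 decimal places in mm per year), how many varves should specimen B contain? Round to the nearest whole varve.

Specimen A: true varve count = 17328 − 14 + 13 = 17327.
A: Mean rate = 1537.9 mm / 17327 years ≈ 0.089 mm/year.
Specimen B: 7207.1 mm / 0.089 mm per year = 80978.65 years ≈ 80979 varves.

80979 varves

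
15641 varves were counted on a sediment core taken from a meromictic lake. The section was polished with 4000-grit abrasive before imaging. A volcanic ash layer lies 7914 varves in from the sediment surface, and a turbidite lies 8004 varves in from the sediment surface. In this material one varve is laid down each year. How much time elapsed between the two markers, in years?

8004 − 7914 = 90 varves lie between the two events.
At one varve per year, 90 years elapsed between them.

90 yr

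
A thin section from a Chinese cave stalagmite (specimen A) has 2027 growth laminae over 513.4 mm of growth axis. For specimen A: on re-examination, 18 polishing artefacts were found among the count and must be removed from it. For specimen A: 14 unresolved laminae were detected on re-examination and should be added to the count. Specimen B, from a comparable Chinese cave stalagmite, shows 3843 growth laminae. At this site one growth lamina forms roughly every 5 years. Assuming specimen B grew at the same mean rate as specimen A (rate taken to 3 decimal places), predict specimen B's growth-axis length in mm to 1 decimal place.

Specimen A: correcting the raw count gives 2027 − 18 + 14 = 2023 true growth laminae.
Specimen A: multiplying by 5 years per growth lamina: 2023 × 5 = 10115 years.
A: Mean rate = 513.4 mm / 10115 years ≈ 0.051 mm/year.
Specimen B: multiplying by 5 years per growth lamina: 3843 × 5 = 19215 years. For B, 0.051 mm/year × 19215 years = 980.0 mm.

980.0 mm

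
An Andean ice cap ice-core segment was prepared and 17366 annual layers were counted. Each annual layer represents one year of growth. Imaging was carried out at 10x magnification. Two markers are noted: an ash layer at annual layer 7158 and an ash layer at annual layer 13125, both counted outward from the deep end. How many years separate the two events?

5967 years

Separation: 13125 − 7158 = 5967 annual layers.
At one annual layer per year, 5967 years elapsed between them.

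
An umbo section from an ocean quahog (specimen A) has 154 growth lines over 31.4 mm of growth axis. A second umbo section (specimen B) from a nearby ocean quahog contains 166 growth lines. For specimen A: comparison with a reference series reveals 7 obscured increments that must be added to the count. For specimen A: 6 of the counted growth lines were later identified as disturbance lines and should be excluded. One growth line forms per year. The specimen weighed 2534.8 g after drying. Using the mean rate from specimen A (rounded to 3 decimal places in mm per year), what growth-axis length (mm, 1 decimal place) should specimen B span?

Specimen A: after corrections the count is 154 − 6 + 7 = 155 growth lines.
A: Extension rate ≈ 31.4 / 155 = 0.203 mm/yr.
B's length ≈ 0.203 × 166 = 33.7 mm.

33.7 mm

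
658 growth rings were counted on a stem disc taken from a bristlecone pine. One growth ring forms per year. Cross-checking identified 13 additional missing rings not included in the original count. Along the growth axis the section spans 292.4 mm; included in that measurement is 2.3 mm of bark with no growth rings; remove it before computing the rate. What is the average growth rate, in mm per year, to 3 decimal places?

True growth ring count = 658 + 13 = 671.
Net length = 292.4 − 2.3 = 290.1 mm.
290.1 mm over 671 years gives 290.1 / 671 ≈ 0.432 mm per year.

0.432 mm per year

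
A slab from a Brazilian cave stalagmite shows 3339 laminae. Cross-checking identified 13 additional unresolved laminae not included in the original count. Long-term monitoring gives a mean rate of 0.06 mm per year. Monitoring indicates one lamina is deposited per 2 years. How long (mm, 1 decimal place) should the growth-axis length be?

402.2 mm

Adjusted count: 3339 + 13 = 3352 laminae.
3352 laminae at 2 years each span 3352 × 2 = 6704 years.
Length ≈ 0.06 × 6704 = 402.2 mm.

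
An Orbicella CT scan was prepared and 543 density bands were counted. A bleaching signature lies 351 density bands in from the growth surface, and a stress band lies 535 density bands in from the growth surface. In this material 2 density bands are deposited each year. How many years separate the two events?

92 years

Separation: 535 − 351 = 184 density bands.
With 2 density bands per year, 184 / 2 = 92 years.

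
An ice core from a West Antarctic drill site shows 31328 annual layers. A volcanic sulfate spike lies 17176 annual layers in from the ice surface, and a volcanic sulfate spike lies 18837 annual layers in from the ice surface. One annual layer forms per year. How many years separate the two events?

1661 years

18837 − 17176 = 1661 annual layers lie between the two events.
That is 1661 years at one annual layer per year.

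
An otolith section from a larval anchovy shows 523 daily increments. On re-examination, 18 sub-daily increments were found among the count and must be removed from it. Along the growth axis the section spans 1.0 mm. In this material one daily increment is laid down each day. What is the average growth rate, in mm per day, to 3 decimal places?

True daily increment count = 523 − 18 = 505.
Extension rate ≈ 1.0 / 505 = 0.002 mm per day.

0.002 mm per day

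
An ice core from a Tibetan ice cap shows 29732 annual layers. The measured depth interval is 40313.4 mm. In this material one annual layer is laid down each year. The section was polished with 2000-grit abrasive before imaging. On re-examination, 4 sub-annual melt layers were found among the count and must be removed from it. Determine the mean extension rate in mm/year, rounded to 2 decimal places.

1.36 mm/year

True annual layer count = 29732 − 4 = 29728.
Extension rate ≈ 40313.4 / 29728 = 1.36 mm/year.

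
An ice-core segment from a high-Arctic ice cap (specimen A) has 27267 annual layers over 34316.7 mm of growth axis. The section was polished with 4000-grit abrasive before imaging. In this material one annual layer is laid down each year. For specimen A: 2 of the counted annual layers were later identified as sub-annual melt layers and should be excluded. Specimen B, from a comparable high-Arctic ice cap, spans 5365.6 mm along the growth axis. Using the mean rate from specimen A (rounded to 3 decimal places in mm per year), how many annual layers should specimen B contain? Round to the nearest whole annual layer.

Specimen A: adjusted count: 27267 − 2 = 27265 annual layers.
A: Extension rate ≈ 34316.7 / 27265 = 1.259 mm per year.
B spans 5365.6 / 1.259 = 4261.80 years ≈ 4262 annual layers.

4262 annual layers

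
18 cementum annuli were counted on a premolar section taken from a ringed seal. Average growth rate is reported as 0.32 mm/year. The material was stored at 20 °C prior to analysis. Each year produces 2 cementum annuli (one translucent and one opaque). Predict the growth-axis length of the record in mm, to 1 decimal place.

With 2 cementum annuli per year, 18 / 2 = 9 years.
Length ≈ 0.32 × 9 = 2.9 mm.

2.9 mm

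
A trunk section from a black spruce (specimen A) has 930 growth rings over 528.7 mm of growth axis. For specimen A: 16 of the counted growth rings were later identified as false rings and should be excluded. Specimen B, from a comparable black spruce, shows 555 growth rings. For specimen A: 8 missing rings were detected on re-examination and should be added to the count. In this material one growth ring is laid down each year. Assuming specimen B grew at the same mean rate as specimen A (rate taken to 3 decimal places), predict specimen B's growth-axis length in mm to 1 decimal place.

318.0 mm

Specimen A: true growth ring count = 930 − 16 + 8 = 922.
A: 528.7 mm over 922 years gives 528.7 / 922 ≈ 0.573 mm/yr.
For B, 0.573 mm/year × 555 years = 318.0 mm.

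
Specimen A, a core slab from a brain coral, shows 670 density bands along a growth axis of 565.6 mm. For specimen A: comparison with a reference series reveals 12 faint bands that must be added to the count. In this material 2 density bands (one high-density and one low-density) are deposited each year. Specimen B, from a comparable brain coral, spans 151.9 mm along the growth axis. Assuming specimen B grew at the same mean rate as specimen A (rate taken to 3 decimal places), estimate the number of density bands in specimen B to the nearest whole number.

Specimen A: correcting the raw count gives 670 + 12 = 682 true density bands.
Specimen A: 682 density bands at 2 per year is 682 / 2 = 341 years.
A: 565.6 mm over 341 years gives 565.6 / 341 ≈ 1.659 mm/year.
B spans 151.9 / 1.659 = 91.56 years; at 2 density bands per year that is 91.56 × 2 ≈ 183 density bands.

183 density bands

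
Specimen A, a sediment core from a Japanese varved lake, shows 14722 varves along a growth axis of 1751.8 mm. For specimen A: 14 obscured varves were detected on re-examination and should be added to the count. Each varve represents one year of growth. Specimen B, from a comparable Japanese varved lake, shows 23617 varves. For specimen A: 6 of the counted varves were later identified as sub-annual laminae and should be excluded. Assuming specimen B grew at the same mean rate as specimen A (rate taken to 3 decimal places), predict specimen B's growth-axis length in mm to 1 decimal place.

Specimen A: correcting the raw count gives 14722 − 6 + 14 = 14730 true varves.
A: 1751.8 mm over 14730 years gives 1751.8 / 14730 ≈ 0.119 mm per year.
Length of B = 0.119 × 23617 = 2810.4 mm.

2810.4 mm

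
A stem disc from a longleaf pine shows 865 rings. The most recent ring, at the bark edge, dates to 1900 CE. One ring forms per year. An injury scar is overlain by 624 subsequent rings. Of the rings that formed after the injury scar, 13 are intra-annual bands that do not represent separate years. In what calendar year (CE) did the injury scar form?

1289 CE

624 rings formed after the injury scar.
Excluding 13 false rings: 624 − 13 = 611.
Counting back 611 years from 1900 CE places the injury scar in 1900 − 611 = 1289 CE.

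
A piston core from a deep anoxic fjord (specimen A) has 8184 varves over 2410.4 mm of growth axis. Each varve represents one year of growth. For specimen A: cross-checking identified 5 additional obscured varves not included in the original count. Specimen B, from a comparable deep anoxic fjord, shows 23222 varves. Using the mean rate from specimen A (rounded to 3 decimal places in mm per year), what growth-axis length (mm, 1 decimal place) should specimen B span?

Specimen A: correcting the raw count gives 8184 + 5 = 8189 true varves.
A: 2410.4 mm over 8189 years gives 2410.4 / 8189 ≈ 0.294 mm per year.
B's length ≈ 0.294 × 23222 = 6827.3 mm.

6827.3 mm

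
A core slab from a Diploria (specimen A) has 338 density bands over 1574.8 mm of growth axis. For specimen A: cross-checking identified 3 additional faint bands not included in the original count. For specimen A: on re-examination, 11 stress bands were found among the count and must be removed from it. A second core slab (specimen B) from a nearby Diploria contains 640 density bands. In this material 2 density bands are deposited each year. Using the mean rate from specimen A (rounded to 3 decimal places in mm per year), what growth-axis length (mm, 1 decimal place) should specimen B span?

Specimen A: after corrections the count is 338 − 11 + 3 = 330 density bands.
Specimen A: 330 density bands at 2 per year is 330 / 2 = 165 years.
A: 1574.8 mm over 165 years gives 1574.8 / 165 ≈ 9.544 mm/year.
Specimen B: with 2 density bands per year, 640 / 2 = 320 years. B's length ≈ 9.544 × 320 = 3054.1 mm.

3054.1 mm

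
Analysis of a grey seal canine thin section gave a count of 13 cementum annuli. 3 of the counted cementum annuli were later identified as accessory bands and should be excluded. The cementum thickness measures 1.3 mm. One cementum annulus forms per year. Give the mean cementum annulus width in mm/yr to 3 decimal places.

0.130 mm/yr

True cementum annulus count = 13 − 3 = 10.
Mean rate = 1.3 mm / 10 years ≈ 0.130 mm/yr.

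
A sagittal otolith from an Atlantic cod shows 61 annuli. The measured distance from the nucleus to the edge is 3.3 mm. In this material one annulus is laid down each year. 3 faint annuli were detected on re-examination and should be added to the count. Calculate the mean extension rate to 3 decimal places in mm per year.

True annulus count = 61 + 3 = 64.
Extension rate ≈ 3.3 / 64 = 0.052 mm per year.

0.052 mm per year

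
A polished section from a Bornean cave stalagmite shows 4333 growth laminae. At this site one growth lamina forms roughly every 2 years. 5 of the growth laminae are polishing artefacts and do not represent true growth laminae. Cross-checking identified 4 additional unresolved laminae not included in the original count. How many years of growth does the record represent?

Correcting the raw count gives 4333 − 5 + 4 = 4332 true growth laminae.
4332 growth laminae at 2 years each span 4332 × 2 = 8664 years.

8664 years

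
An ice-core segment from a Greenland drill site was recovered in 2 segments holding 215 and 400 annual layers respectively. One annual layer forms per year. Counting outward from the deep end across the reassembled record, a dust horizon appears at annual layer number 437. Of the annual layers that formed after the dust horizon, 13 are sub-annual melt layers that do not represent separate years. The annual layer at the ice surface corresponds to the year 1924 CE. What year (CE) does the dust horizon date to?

1759 CE

Total annual layers = 215 + 400 = 615.
615 − 437 = 178 annual layers lie beyond the dust horizon toward the ice surface.
Excluding 13 false annual layers: 178 − 13 = 165.
1924 − 165 = 1759 CE.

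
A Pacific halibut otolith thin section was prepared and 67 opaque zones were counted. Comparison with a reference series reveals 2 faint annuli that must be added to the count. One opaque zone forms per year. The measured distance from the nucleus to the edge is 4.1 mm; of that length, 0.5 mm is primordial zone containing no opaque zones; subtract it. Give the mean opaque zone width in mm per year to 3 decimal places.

Adjusted count: 67 + 2 = 69 opaque zones.
The growth record spans 4.1 − 0.5 = 3.6 mm.
Extension rate ≈ 3.6 / 69 = 0.052 mm per year.

0.052 mm per year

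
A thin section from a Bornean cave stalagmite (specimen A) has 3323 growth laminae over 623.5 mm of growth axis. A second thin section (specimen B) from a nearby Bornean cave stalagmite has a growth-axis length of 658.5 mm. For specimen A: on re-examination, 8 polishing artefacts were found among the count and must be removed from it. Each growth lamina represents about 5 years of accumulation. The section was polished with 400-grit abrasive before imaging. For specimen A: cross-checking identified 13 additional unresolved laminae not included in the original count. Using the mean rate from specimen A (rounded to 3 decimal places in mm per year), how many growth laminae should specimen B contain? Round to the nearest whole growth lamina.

3559 growth laminae

Specimen A: correcting the raw count gives 3323 − 8 + 13 = 3328 true growth laminae.
Specimen A: 3328 growth laminae at 5 years each span 3328 × 5 = 16640 years.
A: Extension rate ≈ 623.5 / 16640 = 0.037 mm/yr.
B spans 658.5 / 0.037 = 17797.30 years; at 5 years per growth lamina that is 17797.30 / 5 ≈ 3559 growth laminae.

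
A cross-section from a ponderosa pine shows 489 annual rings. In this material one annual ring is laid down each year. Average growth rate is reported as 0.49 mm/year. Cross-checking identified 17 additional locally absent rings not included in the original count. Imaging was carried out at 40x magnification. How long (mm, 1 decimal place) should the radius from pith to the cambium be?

247.9 mm

True annual ring count = 489 + 17 = 506.
506 years at 0.49 mm/year gives 0.49 × 506 = 247.9 mm.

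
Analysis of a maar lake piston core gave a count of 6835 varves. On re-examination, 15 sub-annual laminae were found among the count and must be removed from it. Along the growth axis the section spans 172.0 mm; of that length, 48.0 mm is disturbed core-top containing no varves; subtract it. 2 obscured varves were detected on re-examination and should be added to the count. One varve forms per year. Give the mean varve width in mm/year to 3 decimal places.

After corrections the count is 6835 − 15 + 2 = 6822 varves.
Net length = 172.0 − 48.0 = 124.0 mm.
124.0 mm over 6822 years gives 124.0 / 6822 ≈ 0.018 mm/year.

0.018 mm/year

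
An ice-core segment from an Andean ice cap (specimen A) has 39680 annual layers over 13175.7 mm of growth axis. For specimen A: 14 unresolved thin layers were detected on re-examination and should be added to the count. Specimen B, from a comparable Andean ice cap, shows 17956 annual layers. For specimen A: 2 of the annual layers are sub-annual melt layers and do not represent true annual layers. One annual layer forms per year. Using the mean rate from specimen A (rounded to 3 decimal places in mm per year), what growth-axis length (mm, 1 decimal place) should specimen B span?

Specimen A: adjusted count: 39680 − 2 + 14 = 39692 annual layers.
A: 13175.7 mm over 39692 years gives 13175.7 / 39692 ≈ 0.332 mm/yr.
Length of B = 0.332 × 17956 = 5961.4 mm.

5961.4 mm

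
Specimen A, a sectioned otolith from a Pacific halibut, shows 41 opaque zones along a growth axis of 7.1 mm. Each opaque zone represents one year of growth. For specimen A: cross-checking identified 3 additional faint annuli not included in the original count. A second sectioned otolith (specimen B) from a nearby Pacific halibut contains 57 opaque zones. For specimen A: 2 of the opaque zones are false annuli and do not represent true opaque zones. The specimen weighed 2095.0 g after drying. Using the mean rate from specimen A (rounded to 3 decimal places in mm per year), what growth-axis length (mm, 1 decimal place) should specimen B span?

Specimen A: true opaque zone count = 41 − 2 + 3 = 42.
A: Extension rate ≈ 7.1 / 42 = 0.169 mm/yr.
For B, 0.169 mm/year × 57 years = 9.6 mm.

9.6 mm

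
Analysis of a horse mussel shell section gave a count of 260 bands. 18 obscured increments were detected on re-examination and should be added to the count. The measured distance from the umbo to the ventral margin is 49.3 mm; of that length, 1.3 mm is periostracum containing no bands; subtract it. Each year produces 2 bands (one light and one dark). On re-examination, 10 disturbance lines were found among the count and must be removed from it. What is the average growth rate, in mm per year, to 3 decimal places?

0.358 mm per year

After corrections the count is 260 − 10 + 18 = 268 bands.
Dividing by 2 bands per year: 268 / 2 = 134 years.
Removing the 1.3 mm offcut leaves 49.3 − 1.3 = 48.0 mm.
Extension rate ≈ 48.0 / 134 = 0.358 mm per year.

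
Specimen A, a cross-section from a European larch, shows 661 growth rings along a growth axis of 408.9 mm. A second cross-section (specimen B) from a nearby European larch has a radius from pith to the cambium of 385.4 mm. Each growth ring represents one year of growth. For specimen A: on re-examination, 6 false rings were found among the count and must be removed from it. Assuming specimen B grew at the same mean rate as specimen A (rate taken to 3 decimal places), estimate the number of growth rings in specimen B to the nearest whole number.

Specimen A: correcting the raw count gives 661 − 6 = 655 true growth rings.
A: Extension rate ≈ 408.9 / 655 = 0.624 mm/year.
B spans 385.4 / 0.624 = 617.63 years ≈ 618 growth rings.

618 growth rings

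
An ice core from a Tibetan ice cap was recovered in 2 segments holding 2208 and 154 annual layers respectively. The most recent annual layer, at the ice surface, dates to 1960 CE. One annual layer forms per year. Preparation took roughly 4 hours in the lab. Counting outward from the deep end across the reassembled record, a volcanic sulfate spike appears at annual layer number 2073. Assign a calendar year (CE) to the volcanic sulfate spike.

1671 CE

Total annual layers = 2208 + 154 = 2362.
Between annual layer 2073 and the ice surface there are 2362 − 2073 = 289 annual layers.
1960 − 289 = 1671 CE.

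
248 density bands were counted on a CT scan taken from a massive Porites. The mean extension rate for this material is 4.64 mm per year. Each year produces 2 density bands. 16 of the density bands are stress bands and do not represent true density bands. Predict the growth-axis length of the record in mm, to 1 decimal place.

538.2 mm

Adjusted count: 248 − 16 = 232 density bands.
With 2 density bands per year, 232 / 2 = 116 years.
116 years at 4.64 mm/year gives 4.64 × 116 = 538.2 mm.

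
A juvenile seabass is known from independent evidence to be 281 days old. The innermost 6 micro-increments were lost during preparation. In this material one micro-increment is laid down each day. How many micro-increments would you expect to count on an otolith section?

275 micro-increments

Expected micro-increments over 281 days: 281.
Less the 6 uncaptured micro-increments: 281 − 6 = 275.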